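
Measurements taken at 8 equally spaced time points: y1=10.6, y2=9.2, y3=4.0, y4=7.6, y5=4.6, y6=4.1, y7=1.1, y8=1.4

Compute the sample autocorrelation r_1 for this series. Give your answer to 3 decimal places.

0.391

Mean ȳ = (10.6 + 9.2 + 4.0 + 7.6 + 4.6 + 4.1 + 1.1 + 1.4)/8 = 5.3250
Deviations from mean: 5.2750, 3.8750, -1.3250, 2.2750, -0.7250, -1.2250, -4.2250, -3.9250
Σ(y_t−ȳ)(y_{t+1}−ȳ) = (20.4406) + (-5.1344) + (-3.0144) + (-1.6494) + (0.8881) + (5.1756) + (16.5831) = 33.2894
Denominator Σ(y_t−ȳ)² = 85.0550
r_1 = 33.2894 / 85.0550 = 0.391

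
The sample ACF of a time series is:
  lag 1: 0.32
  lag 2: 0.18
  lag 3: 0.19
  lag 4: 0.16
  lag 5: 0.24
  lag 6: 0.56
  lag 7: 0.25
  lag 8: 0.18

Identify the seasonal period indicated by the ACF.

The largest autocorrelation is r_6 = 0.56; the remaining lags stay at or below 0.32. The elevated value at lag 1 (0.32), dropping to 0.18 at lag 2, reflects decaying short-term dependence rather than seasonality.
The dominant spike at lag 6 indicates a seasonal period of 6.

6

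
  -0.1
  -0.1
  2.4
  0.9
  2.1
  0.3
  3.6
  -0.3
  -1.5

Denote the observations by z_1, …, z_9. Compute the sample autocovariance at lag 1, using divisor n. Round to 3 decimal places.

Mean z̄ = (-0.1 − 0.1 + 2.4 + 0.9 + 2.1 + 0.3 + 3.6 − 0.3 − 1.5)/9 = 0.8111
Σ_{t=1}^{8}(z_t−z̄)(z_{t+1}−z̄) = -2.9768
γ_1 = -2.9768 / 9 = -0.331

-0.331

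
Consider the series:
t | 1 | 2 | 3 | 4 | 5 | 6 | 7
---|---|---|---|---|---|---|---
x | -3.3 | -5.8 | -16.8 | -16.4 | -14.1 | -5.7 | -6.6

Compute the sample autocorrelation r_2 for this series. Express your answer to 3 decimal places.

Mean x̄ = (-3.3 − 5.8 − 16.8 − 16.4 − 14.1 − 5.7 − 6.6)/7 = -9.8143
Deviations from mean: 6.5143, 4.0143, -6.9857, -6.5857, -4.2857, 4.1143, 3.2143
Σ(x_t−x̄)(x_{t+2}−x̄) = (-45.5069) + (-26.4369) + (29.9388) + (-27.0955) + (-13.7755) = -82.8761
Denominator Σ(x_t−x̄)² = 196.3486
r_2 = -82.8761 / 196.3486 = -0.422

-0.422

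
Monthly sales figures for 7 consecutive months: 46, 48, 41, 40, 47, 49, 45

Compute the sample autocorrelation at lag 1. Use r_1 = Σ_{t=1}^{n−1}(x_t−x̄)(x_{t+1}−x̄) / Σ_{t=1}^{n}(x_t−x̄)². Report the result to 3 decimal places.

Mean x̄ = (46 + 48 + 41 + 40 + 47 + 49 + 45)/7 = 45.1429
Deviations from mean: 0.8571, 2.8571, -4.1429, -5.1429, 1.8571, 3.8571, -0.1429
Σ(x_t−x̄)(x_{t+1}−x̄) = (2.4490) + (-11.8367) + (21.3061) + (-9.5510) + (7.1633) + (-0.5510) = 8.9796
Denominator Σ(x_t−x̄)² = 70.8571
r_1 = 8.9796 / 70.8571 = 0.127

0.127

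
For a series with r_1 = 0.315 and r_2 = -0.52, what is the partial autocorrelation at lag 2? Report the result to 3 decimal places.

φ_{22} = (r_2 − r_1²) / (1 − r_1²)
r_1² = (0.315)² = 0.099225
Numerator = -0.52 − 0.0992 = -0.6192; denominator = 1 − 0.0992 = 0.9008
φ_{22} = -0.6192 / 0.9008 = -0.687

-0.687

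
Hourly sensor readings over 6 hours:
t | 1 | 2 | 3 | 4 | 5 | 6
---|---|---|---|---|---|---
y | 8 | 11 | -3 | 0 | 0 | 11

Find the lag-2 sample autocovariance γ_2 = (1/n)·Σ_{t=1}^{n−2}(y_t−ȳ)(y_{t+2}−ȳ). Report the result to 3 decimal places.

Mean ȳ = (8 + 11 − 3 + 0 + 0 + 11)/6 = 4.5000
Deviations: 3.5000, 6.5000, -7.5000, -4.5000, -4.5000, 6.5000
Σ_{t=1}^{4}(y_t−ȳ)(y_{t+2}−ȳ) = -51.0000
γ_2 = -51.0000 / 6 = -8.500

-8.500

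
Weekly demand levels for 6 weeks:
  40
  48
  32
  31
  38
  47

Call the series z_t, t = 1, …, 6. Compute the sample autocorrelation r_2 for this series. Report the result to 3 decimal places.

-0.506

Mean z̄ = (40 + 48 + 32 + 31 + 38 + 47)/6 = 39.3333
Σ(z_t−z̄)(z_{t+2}−z̄) = (-4.8889) + (-72.2222) + (9.7778) + (-63.8889) = -131.2222
Denominator Σ(z_t−z̄)² = 259.3333
r_2 = -131.2222 / 259.3333 = -0.506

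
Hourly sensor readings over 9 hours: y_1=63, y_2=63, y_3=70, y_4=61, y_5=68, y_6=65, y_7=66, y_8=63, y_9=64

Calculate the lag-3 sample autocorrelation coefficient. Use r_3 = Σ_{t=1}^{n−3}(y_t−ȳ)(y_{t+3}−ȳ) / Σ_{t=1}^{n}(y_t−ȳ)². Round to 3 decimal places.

Mean ȳ = (63 + 63 + 70 + 61 + 68 + 65 + 66 + 63 + 64)/9 = 64.7778
Numerator Σ_{t=1}^{6}(y_t−ȳ)(y_{t+3}−ȳ) = -8.3704
Denominator Σ(y_t−ȳ)² = 63.5556
r_3 = -8.3704 / 63.5556 = -0.132

-0.132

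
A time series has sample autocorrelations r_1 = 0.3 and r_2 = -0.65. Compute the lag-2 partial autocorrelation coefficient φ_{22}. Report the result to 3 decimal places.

φ_{22} = (r_2 − r_1²) / (1 − r_1²)
r_1² = (0.3)² = 0.09
Numerator = -0.65 − 0.0900 = -0.7400; denominator = 1 − 0.0900 = 0.9100
φ_{22} = -0.7400 / 0.9100 = -0.813

-0.813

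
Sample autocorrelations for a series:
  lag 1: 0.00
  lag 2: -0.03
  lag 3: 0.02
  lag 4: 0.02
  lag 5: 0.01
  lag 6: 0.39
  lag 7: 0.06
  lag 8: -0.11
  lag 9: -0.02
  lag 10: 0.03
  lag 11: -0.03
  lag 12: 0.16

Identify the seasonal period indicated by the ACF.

The largest autocorrelation is r_6 = 0.39, with a weaker echo at lag 12 (0.16); the remaining lags stay at or below 0.06.
The dominant spike at lag 6 indicates a seasonal period of 6.

6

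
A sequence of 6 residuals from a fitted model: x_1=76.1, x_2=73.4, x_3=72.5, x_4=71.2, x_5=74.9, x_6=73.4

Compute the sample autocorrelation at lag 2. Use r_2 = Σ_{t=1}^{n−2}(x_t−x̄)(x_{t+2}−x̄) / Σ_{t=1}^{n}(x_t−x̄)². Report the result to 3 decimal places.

Mean x̄ = (76.1 + 73.4 + 72.5 + 71.2 + 74.9 + 73.4)/6 = 73.5833
Deviations from mean: 2.5167, -0.1833, -1.0833, -2.3833, 1.3167, -0.1833
Σ(x_t−x̄)(x_{t+2}−x̄) = (-2.7264) + (0.4369) + (-1.4264) + (0.4369) = -3.2789
Denominator Σ(x_t−x̄)² = 14.9883
r_2 = -3.2789 / 14.9883 = -0.219

-0.219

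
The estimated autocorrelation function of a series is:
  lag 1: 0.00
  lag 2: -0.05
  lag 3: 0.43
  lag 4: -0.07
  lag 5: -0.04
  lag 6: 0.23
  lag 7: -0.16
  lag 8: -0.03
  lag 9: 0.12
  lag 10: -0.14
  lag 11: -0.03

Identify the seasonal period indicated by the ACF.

The largest autocorrelation is r_3 = 0.43, with a weaker echo at lag 6 (0.23); the remaining lags stay at or below 0.12.
The dominant spike at lag 3 indicates a seasonal period of 3.

3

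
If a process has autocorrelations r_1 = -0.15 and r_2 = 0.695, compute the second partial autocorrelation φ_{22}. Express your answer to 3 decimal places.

φ_{22} = (r_2 − r_1²) / (1 − r_1²)
r_1² = (-0.15)² = 0.0225
Numerator = 0.695 − 0.0225 = 0.6725; denominator = 1 − 0.0225 = 0.9775
φ_{22} = 0.6725 / 0.9775 = 0.688

0.688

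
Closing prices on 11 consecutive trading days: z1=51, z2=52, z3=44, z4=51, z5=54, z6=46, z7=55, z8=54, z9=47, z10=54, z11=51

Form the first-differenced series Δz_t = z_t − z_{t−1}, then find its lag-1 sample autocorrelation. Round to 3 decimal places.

-0.561

First differences Δz: 1, -8, 7, 3, -8, 9, -1, -7, 7, -3
Mean of differences = 0.0000
Numerator Σ(Δz_t−Δz̄)(Δz_{t+1}−Δz̄) = -211.0000
Denominator Σ(Δz_t−Δz̄)² = 376.0000
r_1(Δz) = -211.0000 / 376.0000 = -0.561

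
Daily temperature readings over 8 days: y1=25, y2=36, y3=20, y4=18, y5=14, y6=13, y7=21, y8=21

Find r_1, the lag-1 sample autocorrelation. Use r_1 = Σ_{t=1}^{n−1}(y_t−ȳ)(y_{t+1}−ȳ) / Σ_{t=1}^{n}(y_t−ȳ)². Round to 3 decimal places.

Mean ȳ = (25 + 36 + 20 + 18 + 14 + 13 + 21 + 21)/8 = 21.0000
Deviations from mean: 4.0000, 15.0000, -1.0000, -3.0000, -7.0000, -8.0000, 0.0000, 0.0000
Numerator Σ_{t=1}^{7}(y_t−ȳ)(y_{t+1}−ȳ) = 125.0000
Denominator Σ(y_t−ȳ)² = 364.0000
r_1 = 125.0000 / 364.0000 = 0.343

0.343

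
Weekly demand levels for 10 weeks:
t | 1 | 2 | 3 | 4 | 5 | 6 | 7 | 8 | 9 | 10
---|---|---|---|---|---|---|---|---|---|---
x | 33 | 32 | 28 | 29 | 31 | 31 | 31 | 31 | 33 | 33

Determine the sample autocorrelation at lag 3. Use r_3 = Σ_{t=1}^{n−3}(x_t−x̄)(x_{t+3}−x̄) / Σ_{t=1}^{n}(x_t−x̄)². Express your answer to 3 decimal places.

-0.145

Mean x̄ = (33 + 32 + 28 + 29 + 31 + 31 + 31 + 31 + 33 + 33)/10 = 31.2000
Numerator Σ_{t=1}^{7}(x_t−x̄)(x_{t+3}−x̄) = -3.7200
Denominator Σ(x_t−x̄)² = 25.6000
r_3 = -3.7200 / 25.6000 = -0.145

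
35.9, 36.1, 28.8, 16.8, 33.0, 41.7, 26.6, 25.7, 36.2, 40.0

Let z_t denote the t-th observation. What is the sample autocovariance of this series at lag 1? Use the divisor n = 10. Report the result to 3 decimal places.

3.567

Mean z̄ = (35.9 + 36.1 + 28.8 + 16.8 + 33.0 + 41.7 + 26.6 + 25.7 + 36.2 + 40.0)/10 = 32.0800
Σ_{t=1}^{9}(z_t−z̄)(z_{t+1}−z̄) = 35.6716
γ_1 = 35.6716 / 10 = 3.567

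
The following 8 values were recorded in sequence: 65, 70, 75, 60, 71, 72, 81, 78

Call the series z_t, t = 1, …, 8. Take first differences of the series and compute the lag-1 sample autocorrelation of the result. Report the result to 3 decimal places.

-0.531

First differences Δz: 5, 5, -15, 11, 1, 9, -3
Mean of differences = 1.8571
Numerator Σ(Δz_t−Δz̄)(Δz_{t+1}−Δz̄) = -245.8776
Denominator Σ(Δz_t−Δz̄)² = 462.8571
r_1(Δz) = -245.8776 / 462.8571 = -0.531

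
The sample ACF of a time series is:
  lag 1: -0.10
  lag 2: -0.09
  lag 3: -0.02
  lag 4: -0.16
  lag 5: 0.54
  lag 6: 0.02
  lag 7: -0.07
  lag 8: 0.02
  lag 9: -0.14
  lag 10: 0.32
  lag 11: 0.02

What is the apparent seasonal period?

The largest autocorrelation is r_5 = 0.54, with a weaker echo at lag 10 (0.32); the remaining lags stay at or below 0.02.
The dominant spike at lag 5 indicates a seasonal period of 5.

5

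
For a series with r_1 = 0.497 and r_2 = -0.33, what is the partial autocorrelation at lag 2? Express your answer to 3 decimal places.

φ_{22} = (r_2 − r_1²) / (1 − r_1²)
r_1² = (0.497)² = 0.247009
Numerator = -0.33 − 0.2470 = -0.5770; denominator = 1 − 0.2470 = 0.7530
φ_{22} = -0.5770 / 0.7530 = -0.766

-0.766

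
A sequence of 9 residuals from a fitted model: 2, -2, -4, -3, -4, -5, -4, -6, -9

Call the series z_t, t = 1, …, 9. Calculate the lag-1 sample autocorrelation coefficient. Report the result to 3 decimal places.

Mean z̄ = (2 − 2 − 4 − 3 − 4 − 5 − 4 − 6 − 9)/9 = -3.8889
Numerator Σ_{t=1}^{8}(z_t−z̄)(z_{t+1}−z̄) = 21.9877
Denominator Σ(z_t−z̄)² = 70.8889
r_1 = 21.9877 / 70.8889 = 0.310

0.310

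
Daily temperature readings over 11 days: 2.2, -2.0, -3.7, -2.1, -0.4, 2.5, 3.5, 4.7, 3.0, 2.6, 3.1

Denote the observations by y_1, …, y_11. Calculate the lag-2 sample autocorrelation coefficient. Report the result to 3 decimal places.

Mean ȳ = (2.2 − 2.0 − 3.7 − 2.1 − 0.4 + 2.5 + 3.5 + 4.7 + 3.0 + 2.6 + 3.1)/11 = 1.2182
Numerator Σ_{t=1}^{9}(y_t−ȳ)(y_{t+2}−ȳ) = 22.5557
Denominator Σ(y_t−ȳ)² = 76.7364
r_2 = 22.5557 / 76.7364 = 0.294

0.294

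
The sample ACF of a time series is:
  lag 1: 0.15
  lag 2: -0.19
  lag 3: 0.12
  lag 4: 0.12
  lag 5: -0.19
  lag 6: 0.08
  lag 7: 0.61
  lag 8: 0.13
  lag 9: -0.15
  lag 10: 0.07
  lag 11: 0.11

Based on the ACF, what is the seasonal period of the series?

7

The largest autocorrelation is r_7 = 0.61; the remaining lags stay at or below 0.15.
The dominant spike at lag 7 indicates a seasonal period of 7.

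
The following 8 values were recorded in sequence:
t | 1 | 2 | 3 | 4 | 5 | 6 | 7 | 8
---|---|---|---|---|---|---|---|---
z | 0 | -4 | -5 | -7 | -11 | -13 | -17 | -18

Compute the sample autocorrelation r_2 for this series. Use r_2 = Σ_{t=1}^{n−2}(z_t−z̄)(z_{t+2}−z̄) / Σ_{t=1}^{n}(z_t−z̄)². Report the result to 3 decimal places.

0.282

Mean z̄ = (0 − 4 − 5 − 7 − 11 − 13 − 17 − 18)/8 = -9.3750
Deviations from mean: 9.3750, 5.3750, 4.3750, 2.3750, -1.6250, -3.6250, -7.6250, -8.6250
Σ(z_t−z̄)(z_{t+2}−z̄) = (41.0156) + (12.7656) + (-7.1094) + (-8.6094) + (12.3906) + (31.2656) = 81.7188
Denominator Σ(z_t−z̄)² = 289.8750
r_2 = 81.7188 / 289.8750 = 0.282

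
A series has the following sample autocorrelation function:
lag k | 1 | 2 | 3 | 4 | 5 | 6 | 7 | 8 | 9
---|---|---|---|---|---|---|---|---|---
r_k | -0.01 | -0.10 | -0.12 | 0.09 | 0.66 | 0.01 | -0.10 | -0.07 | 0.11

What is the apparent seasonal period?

5

The largest autocorrelation is r_5 = 0.66; the remaining lags stay at or below 0.11.
The dominant spike at lag 5 indicates a seasonal period of 5.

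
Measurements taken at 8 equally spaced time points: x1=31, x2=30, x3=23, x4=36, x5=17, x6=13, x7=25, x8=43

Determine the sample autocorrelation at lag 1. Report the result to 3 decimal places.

Mean x̄ = (31 + 30 + 23 + 36 + 17 + 13 + 25 + 43)/8 = 27.2500
Deviations from mean: 3.7500, 2.7500, -4.2500, 8.7500, -10.2500, -14.2500, -2.2500, 15.7500
Σ(x_t−x̄)(x_{t+1}−x̄) = (10.3125) + (-11.6875) + (-37.1875) + (-89.6875) + (146.0625) + (32.0625) + (-35.4375) = 14.4375
Denominator Σ(x_t−x̄)² = 677.5000
r_1 = 14.4375 / 677.5000 = 0.021

0.021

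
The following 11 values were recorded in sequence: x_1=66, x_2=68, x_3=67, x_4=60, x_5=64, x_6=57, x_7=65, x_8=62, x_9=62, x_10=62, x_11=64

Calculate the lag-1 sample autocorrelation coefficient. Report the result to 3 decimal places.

0.008

Mean x̄ = (66 + 68 + 67 + 60 + 64 + 57 + 65 + 62 + 62 + 62 + 64)/11 = 63.3636
Numerator Σ_{t=1}^{10}(x_t−x̄)(x_{t+1}−x̄) = 0.8678
Denominator Σ(x_t−x̄)² = 102.5455
r_1 = 0.8678 / 102.5455 = 0.008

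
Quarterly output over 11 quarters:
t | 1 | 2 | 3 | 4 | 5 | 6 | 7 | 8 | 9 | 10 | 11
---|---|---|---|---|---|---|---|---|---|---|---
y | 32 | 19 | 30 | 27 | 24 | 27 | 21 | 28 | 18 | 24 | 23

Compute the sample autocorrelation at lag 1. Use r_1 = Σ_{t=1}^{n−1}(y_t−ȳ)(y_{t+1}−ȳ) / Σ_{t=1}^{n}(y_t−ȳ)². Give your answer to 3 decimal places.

-0.502

Mean ȳ = (32 + 19 + 30 + 27 + 24 + 27 + 21 + 28 + 18 + 24 + 23)/11 = 24.8182
Numerator Σ_{t=1}^{10}(y_t−ȳ)(y_{t+1}−ȳ) = -99.3058
Denominator Σ(y_t−ȳ)² = 197.6364
r_1 = -99.3058 / 197.6364 = -0.502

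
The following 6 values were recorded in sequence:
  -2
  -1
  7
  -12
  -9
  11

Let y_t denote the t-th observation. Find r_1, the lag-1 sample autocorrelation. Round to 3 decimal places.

-0.244

Mean ȳ = (-2 − 1 + 7 − 12 − 9 + 11)/6 = -1.0000
Deviations from mean: -1.0000, 0.0000, 8.0000, -11.0000, -8.0000, 12.0000
Σ(y_t−ȳ)(y_{t+1}−ȳ) = (0.0000) + (0.0000) + (-88.0000) + (88.0000) + (-96.0000) = -96.0000
Denominator Σ(y_t−ȳ)² = 394.0000
r_1 = -96.0000 / 394.0000 = -0.244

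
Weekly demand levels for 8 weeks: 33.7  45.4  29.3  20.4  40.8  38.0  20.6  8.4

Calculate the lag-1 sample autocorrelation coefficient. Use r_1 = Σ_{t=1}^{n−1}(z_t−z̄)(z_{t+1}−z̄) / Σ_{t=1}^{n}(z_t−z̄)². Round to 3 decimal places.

Mean z̄ = (33.7 + 45.4 + 29.3 + 20.4 + 40.8 + 38.0 + 20.6 + 8.4)/8 = 29.5750
Σ(z_t−z̄)(z_{t+1}−z̄) = (65.2781) + (-4.3519) + (2.5231) + (-102.9894) + (94.5706) + (-75.6144) + (190.0456) = 169.4619
Denominator Σ(z_t−z̄)² = 1077.6150
r_1 = 169.4619 / 1077.6150 = 0.157

0.157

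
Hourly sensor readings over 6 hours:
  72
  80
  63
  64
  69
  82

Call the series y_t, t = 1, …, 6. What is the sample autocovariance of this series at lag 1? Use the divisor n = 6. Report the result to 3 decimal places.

-1.685

Mean ȳ = (72 + 80 + 63 + 64 + 69 + 82)/6 = 71.6667
Deviations: 0.3333, 8.3333, -8.6667, -7.6667, -2.6667, 10.3333
Σ_{t=1}^{5}(y_t−ȳ)(y_{t+1}−ȳ) = -10.1111
γ_1 = -10.1111 / 6 = -1.685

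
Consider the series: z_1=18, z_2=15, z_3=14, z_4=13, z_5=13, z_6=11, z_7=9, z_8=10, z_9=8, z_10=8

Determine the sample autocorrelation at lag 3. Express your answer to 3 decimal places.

Mean z̄ = (18 + 15 + 14 + 13 + 13 + 11 + 9 + 10 + 8 + 8)/10 = 11.9000
Numerator Σ_{t=1}^{7}(z_t−z̄)(z_{t+3}−z̄) = 17.7700
Denominator Σ(z_t−z̄)² = 96.9000
r_3 = 17.7700 / 96.9000 = 0.183

0.183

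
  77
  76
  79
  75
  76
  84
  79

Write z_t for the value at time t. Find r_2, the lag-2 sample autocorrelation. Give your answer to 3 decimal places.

-0.304

Mean z̄ = (77 + 76 + 79 + 75 + 76 + 84 + 79)/7 = 78.0000
Σ(z_t−z̄)(z_{t+2}−z̄) = (-1.0000) + (6.0000) + (-2.0000) + (-18.0000) + (-2.0000) = -17.0000
Denominator Σ(z_t−z̄)² = 56.0000
r_2 = -17.0000 / 56.0000 = -0.304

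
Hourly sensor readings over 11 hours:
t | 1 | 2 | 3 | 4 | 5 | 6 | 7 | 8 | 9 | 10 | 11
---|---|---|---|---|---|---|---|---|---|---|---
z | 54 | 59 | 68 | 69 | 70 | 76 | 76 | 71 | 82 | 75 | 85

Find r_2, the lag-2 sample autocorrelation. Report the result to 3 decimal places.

Mean z̄ = (54 + 59 + 68 + 69 + 70 + 76 + 76 + 71 + 82 + 75 + 85)/11 = 71.3636
Numerator Σ_{t=1}^{9}(z_t−z̄)(z_{t+2}−z̄) = 266.2810
Denominator Σ(z_t−z̄)² = 828.5455
r_2 = 266.2810 / 828.5455 = 0.321

0.321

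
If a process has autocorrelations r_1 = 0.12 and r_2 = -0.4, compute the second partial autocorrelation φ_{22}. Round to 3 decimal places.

-0.420

φ_{22} = (r_2 − r_1²) / (1 − r_1²)
r_1² = (0.12)² = 0.0144
Numerator = -0.4 − 0.0144 = -0.4144; denominator = 1 − 0.0144 = 0.9856
φ_{22} = -0.4144 / 0.9856 = -0.420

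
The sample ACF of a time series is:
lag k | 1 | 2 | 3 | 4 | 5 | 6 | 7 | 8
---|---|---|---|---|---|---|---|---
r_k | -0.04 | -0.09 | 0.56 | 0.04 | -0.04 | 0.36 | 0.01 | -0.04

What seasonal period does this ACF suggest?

The largest autocorrelation is r_3 = 0.56, with a weaker echo at lag 6 (0.36); the remaining lags stay at or below 0.04.
The dominant spike at lag 3 indicates a seasonal period of 3.

3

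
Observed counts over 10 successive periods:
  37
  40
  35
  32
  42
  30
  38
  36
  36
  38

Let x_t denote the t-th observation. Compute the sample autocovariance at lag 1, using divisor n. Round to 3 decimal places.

-6.856

Mean x̄ = (37 + 40 + 35 + 32 + 42 + 30 + 38 + 36 + 36 + 38)/10 = 36.4000
Σ_{t=1}^{9}(x_t−x̄)(x_{t+1}−x̄) = -68.5600
γ_1 = -68.5600 / 10 = -6.856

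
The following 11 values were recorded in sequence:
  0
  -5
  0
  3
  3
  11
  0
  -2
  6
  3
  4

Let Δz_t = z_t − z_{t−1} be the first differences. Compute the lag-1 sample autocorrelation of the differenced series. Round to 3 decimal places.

-0.382

First differences Δz: -5, 5, 3, 0, 8, -11, -2, 8, -3, 1
Mean of differences = 0.4000
Numerator Σ(Δz_t−Δz̄)(Δz_{t+1}−Δz̄) = -122.3600
Denominator Σ(Δz_t−Δz̄)² = 320.4000
r_1(Δz) = -122.3600 / 320.4000 = -0.382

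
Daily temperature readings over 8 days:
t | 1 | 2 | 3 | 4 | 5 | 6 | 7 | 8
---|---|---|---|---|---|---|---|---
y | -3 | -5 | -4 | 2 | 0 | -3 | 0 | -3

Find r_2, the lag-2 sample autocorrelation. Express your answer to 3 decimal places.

Mean ȳ = (-3 − 5 − 4 + 2 + 0 − 3 + 0 − 3)/8 = -2.0000
Deviations from mean: -1.0000, -3.0000, -2.0000, 4.0000, 2.0000, -1.0000, 2.0000, -1.0000
Σ(y_t−ȳ)(y_{t+2}−ȳ) = (2.0000) + (-12.0000) + (-4.0000) + (-4.0000) + (4.0000) + (1.0000) = -13.0000
Denominator Σ(y_t−ȳ)² = 40.0000
r_2 = -13.0000 / 40.0000 = -0.325

-0.325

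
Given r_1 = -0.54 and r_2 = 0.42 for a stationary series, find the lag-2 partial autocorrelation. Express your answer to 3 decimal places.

φ_{22} = (r_2 − r_1²) / (1 − r_1²)
r_1² = (-0.54)² = 0.2916
Numerator = 0.42 − 0.2916 = 0.1284; denominator = 1 − 0.2916 = 0.7084
φ_{22} = 0.1284 / 0.7084 = 0.181

0.181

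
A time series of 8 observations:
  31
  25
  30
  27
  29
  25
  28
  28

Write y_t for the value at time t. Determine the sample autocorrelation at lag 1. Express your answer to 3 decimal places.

Mean ȳ = (31 + 25 + 30 + 27 + 29 + 25 + 28 + 28)/8 = 27.8750
Deviations from mean: 3.1250, -2.8750, 2.1250, -0.8750, 1.1250, -2.8750, 0.1250, 0.1250
Numerator Σ_{t=1}^{7}(y_t−ȳ)(y_{t+1}−ȳ) = -21.5156
Denominator Σ(y_t−ȳ)² = 32.8750
r_1 = -21.5156 / 32.8750 = -0.654

-0.654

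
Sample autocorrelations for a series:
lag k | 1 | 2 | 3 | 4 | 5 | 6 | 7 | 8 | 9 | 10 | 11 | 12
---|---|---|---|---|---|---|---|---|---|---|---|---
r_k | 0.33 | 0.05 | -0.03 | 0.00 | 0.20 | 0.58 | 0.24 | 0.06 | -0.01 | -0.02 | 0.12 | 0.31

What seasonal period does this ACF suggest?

6

The largest autocorrelation is r_6 = 0.58; the remaining lags stay at or below 0.33. The elevated value at lag 1 (0.33), dropping to 0.05 at lag 2, reflects decaying short-term dependence rather than seasonality.
The dominant spike at lag 6 indicates a seasonal period of 6.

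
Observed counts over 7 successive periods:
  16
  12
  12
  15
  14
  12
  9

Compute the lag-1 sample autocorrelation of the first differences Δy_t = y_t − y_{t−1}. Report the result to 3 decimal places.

0.118

First differences Δy: -4, 0, 3, -1, -2, -3
Mean of differences = -1.1667
Numerator Σ(Δy_t−Δȳ)(Δy_{t+1}−Δȳ) = 3.6389
Denominator Σ(Δy_t−Δȳ)² = 30.8333
r_1(Δy) = 3.6389 / 30.8333 = 0.118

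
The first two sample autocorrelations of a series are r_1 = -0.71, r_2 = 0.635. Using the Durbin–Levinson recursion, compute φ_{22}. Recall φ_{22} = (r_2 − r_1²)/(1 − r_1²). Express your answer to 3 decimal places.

φ_{22} = (r_2 − r_1²) / (1 − r_1²)
r_1² = (-0.71)² = 0.5041
Numerator = 0.635 − 0.5041 = 0.1309; denominator = 1 − 0.5041 = 0.4959
φ_{22} = 0.1309 / 0.4959 = 0.264

0.264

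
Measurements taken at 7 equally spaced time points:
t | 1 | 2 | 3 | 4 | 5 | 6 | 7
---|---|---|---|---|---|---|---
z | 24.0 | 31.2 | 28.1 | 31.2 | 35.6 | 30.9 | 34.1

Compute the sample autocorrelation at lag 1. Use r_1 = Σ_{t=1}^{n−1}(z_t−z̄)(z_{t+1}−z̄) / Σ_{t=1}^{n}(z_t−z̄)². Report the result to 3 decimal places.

-0.022

Mean z̄ = (24.0 + 31.2 + 28.1 + 31.2 + 35.6 + 30.9 + 34.1)/7 = 30.7286
Deviations from mean: -6.7286, 0.4714, -2.6286, 0.4714, 4.8714, 0.1714, 3.3714
Σ(z_t−z̄)(z_{t+1}−z̄) = (-3.1720) + (-1.2392) + (-1.2392) + (2.2965) + (0.8351) + (0.5780) = -1.9408
Denominator Σ(z_t−z̄)² = 87.7543
r_1 = -1.9408 / 87.7543 = -0.022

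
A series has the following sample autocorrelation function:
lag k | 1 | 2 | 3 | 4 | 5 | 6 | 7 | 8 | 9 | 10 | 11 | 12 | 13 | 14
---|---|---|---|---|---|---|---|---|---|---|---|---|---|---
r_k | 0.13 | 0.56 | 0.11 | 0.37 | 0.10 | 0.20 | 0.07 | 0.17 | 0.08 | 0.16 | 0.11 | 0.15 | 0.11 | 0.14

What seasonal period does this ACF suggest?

The largest autocorrelation is r_2 = 0.56, with weaker echoes at lags 4 (0.37), 6 (0.20), 8 (0.17), 10 (0.16) and 12 (0.15); the remaining lags stay at or below 0.14.
The dominant spike at lag 2 indicates a seasonal period of 2.

2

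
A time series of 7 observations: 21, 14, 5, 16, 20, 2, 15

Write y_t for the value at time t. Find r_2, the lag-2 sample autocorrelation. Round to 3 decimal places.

Mean ȳ = (21 + 14 + 5 + 16 + 20 + 2 + 15)/7 = 13.2857
Deviations from mean: 7.7143, 0.7143, -8.2857, 2.7143, 6.7143, -11.2857, 1.7143
Numerator Σ_{t=1}^{5}(y_t−ȳ)(y_{t+2}−ȳ) = -136.7347
Denominator Σ(y_t−ȳ)² = 311.4286
r_2 = -136.7347 / 311.4286 = -0.439

-0.439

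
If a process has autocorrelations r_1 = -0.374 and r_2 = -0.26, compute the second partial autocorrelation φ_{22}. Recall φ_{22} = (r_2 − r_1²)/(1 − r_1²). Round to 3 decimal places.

φ_{22} = (r_2 − r_1²) / (1 − r_1²)
r_1² = (-0.374)² = 0.139876
Numerator = -0.26 − 0.1399 = -0.3999; denominator = 1 − 0.1399 = 0.8601
φ_{22} = -0.3999 / 0.8601 = -0.465

-0.465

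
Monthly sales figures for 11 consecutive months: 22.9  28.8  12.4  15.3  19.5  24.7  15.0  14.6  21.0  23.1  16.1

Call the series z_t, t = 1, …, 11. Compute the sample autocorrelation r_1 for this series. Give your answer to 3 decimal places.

-0.077

Mean z̄ = (22.9 + 28.8 + 12.4 + 15.3 + 19.5 + 24.7 + 15.0 + 14.6 + 21.0 + 23.1 + 16.1)/11 = 19.4000
Numerator Σ_{t=1}^{10}(z_t−z̄)(z_{t+1}−z̄) = -20.2500
Denominator Σ(z_t−z̄)² = 264.0600
r_1 = -20.2500 / 264.0600 = -0.077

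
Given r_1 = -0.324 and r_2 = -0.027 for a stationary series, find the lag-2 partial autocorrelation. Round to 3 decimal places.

-0.147

φ_{22} = (r_2 − r_1²) / (1 − r_1²)
r_1² = (-0.324)² = 0.104976
Numerator = -0.027 − 0.1050 = -0.1320; denominator = 1 − 0.1050 = 0.8950
φ_{22} = -0.1320 / 0.8950 = -0.147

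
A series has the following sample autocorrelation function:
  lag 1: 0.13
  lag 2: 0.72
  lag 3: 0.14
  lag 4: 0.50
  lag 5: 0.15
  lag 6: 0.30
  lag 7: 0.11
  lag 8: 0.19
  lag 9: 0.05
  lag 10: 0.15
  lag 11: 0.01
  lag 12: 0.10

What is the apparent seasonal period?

2

The largest autocorrelation is r_2 = 0.72, with weaker echoes at lags 4 (0.50), 6 (0.30) and 8 (0.19); the remaining lags stay at or below 0.15.
The dominant spike at lag 2 indicates a seasonal period of 2.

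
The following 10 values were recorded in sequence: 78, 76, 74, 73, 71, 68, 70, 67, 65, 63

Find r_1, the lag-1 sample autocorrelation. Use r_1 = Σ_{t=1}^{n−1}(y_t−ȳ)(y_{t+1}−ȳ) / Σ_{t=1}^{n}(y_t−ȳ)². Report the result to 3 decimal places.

0.631

Mean ȳ = (78 + 76 + 74 + 73 + 71 + 68 + 70 + 67 + 65 + 63)/10 = 70.5000
Numerator Σ_{t=1}^{9}(y_t−ȳ)(y_{t+1}−ȳ) = 132.7500
Denominator Σ(y_t−ȳ)² = 210.5000
r_1 = 132.7500 / 210.5000 = 0.631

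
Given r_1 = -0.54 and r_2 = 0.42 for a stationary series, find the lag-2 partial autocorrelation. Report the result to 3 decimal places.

0.181

φ_{22} = (r_2 − r_1²) / (1 − r_1²)
r_1² = (-0.54)² = 0.2916
Numerator = 0.42 − 0.2916 = 0.1284; denominator = 1 − 0.2916 = 0.7084
φ_{22} = 0.1284 / 0.7084 = 0.181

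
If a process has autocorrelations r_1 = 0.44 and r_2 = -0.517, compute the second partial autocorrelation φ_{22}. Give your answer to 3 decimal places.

φ_{22} = (r_2 − r_1²) / (1 − r_1²)
r_1² = (0.44)² = 0.1936
Numerator = -0.517 − 0.1936 = -0.7106; denominator = 1 − 0.1936 = 0.8064
φ_{22} = -0.7106 / 0.8064 = -0.881

-0.881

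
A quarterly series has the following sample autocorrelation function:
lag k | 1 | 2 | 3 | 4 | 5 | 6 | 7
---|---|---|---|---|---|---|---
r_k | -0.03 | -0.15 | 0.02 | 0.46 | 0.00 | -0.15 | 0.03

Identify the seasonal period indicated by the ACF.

4

The largest autocorrelation is r_4 = 0.46; the remaining lags stay at or below 0.03.
The dominant spike at lag 4 indicates a seasonal period of 4.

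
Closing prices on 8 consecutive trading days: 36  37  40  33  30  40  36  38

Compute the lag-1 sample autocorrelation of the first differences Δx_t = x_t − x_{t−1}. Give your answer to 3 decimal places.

-0.399

First differences Δx: 1, 3, -7, -3, 10, -4, 2
Mean of differences = 0.2857
Numerator Σ(Δx_t−Δx̄)(Δx_{t+1}−Δx̄) = -74.7959
Denominator Σ(Δx_t−Δx̄)² = 187.4286
r_1(Δx) = -74.7959 / 187.4286 = -0.399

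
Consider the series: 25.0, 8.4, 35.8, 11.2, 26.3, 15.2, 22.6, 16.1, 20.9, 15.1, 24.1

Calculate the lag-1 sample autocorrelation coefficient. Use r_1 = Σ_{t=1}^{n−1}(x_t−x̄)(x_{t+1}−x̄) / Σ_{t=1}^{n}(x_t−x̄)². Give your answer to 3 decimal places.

Mean x̄ = (25.0 + 8.4 + 35.8 + 11.2 + 26.3 + 15.2 + 22.6 + 16.1 + 20.9 + 15.1 + 24.1)/11 = 20.0636
Numerator Σ_{t=1}^{10}(x_t−x̄)(x_{t+1}−x̄) = -516.0995
Denominator Σ(x_t−x̄)² = 612.9255
r_1 = -516.0995 / 612.9255 = -0.842

-0.842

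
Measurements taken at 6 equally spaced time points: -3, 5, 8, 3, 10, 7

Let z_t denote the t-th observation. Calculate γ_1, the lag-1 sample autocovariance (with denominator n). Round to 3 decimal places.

-1.000

Mean z̄ = (-3 + 5 + 8 + 3 + 10 + 7)/6 = 5.0000
Deviations: -8.0000, 0.0000, 3.0000, -2.0000, 5.0000, 2.0000
Σ_{t=1}^{5}(z_t−z̄)(z_{t+1}−z̄) = -6.0000
γ_1 = -6.0000 / 6 = -1.000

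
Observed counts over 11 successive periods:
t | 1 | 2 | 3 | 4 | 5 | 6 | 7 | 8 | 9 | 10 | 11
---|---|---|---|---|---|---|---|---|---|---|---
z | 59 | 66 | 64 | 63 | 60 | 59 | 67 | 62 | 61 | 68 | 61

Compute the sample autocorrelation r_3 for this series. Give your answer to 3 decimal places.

0.187

Mean z̄ = (59 + 66 + 64 + 63 + 60 + 59 + 67 + 62 + 61 + 68 + 61)/11 = 62.7273
Numerator Σ_{t=1}^{8}(z_t−z̄)(z_{t+3}−z̄) = 18.6860
Denominator Σ(z_t−z̄)² = 100.1818
r_3 = 18.6860 / 100.1818 = 0.187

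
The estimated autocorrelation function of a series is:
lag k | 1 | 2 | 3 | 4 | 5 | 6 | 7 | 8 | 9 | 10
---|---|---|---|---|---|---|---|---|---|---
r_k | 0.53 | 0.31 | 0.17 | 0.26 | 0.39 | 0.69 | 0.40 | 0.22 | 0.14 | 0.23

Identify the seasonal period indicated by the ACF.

6

The largest autocorrelation is r_6 = 0.69; the remaining lags stay at or below 0.53. The elevated value at lag 1 (0.53), dropping to 0.31 at lag 2, reflects decaying short-term dependence rather than seasonality.
The dominant spike at lag 6 indicates a seasonal period of 6.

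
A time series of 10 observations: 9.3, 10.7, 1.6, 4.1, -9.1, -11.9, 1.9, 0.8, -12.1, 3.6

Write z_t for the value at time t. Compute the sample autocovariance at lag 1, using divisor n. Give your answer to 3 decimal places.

11.829

Mean z̄ = (9.3 + 10.7 + 1.6 + 4.1 − 9.1 − 11.9 + 1.9 + 0.8 − 12.1 + 3.6)/10 = -0.1100
Σ_{t=1}^{9}(z_t−z̄)(z_{t+1}−z̄) = 118.2879
γ_1 = 118.2879 / 10 = 11.829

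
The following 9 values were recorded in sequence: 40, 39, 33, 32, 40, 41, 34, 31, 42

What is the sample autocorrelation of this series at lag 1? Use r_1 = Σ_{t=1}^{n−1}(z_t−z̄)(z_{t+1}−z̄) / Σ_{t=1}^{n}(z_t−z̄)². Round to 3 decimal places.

Mean z̄ = (40 + 39 + 33 + 32 + 40 + 41 + 34 + 31 + 42)/9 = 36.8889
Numerator Σ_{t=1}^{8}(z_t−z̄)(z_{t+1}−z̄) = -10.0123
Denominator Σ(z_t−z̄)² = 148.8889
r_1 = -10.0123 / 148.8889 = -0.067

-0.067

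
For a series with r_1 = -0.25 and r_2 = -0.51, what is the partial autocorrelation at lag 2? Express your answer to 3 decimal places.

-0.611

φ_{22} = (r_2 − r_1²) / (1 − r_1²)
r_1² = (-0.25)² = 0.0625
Numerator = -0.51 − 0.0625 = -0.5725; denominator = 1 − 0.0625 = 0.9375
φ_{22} = -0.5725 / 0.9375 = -0.611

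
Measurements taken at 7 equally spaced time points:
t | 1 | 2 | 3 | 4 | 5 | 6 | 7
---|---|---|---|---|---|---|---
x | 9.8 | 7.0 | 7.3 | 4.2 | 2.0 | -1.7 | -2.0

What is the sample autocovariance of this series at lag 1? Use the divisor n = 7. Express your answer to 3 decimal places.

Mean x̄ = (9.8 + 7.0 + 7.3 + 4.2 + 2.0 − 1.7 − 2.0)/7 = 3.8000
Deviations: 6.0000, 3.2000, 3.5000, 0.4000, -1.8000, -5.5000, -5.8000
Σ_{t=1}^{6}(x_t−x̄)(x_{t+1}−x̄) = 72.8800
γ_1 = 72.8800 / 7 = 10.411

10.411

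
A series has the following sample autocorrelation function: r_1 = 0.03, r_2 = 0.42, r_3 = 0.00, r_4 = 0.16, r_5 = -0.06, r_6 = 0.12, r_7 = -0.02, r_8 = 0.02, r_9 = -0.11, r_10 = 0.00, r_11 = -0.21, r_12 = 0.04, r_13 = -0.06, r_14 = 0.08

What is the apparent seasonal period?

2

The largest autocorrelation is r_2 = 0.42, with a weaker echo at lag 4 (0.16); the remaining lags stay at or below 0.12.
The dominant spike at lag 2 indicates a seasonal period of 2.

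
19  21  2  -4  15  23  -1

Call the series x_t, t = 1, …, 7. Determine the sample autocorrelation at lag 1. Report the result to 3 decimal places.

-0.039

Mean x̄ = (19 + 21 + 2 − 4 + 15 + 23 − 1)/7 = 10.7143
Deviations from mean: 8.2857, 10.2857, -8.7143, -14.7143, 4.2857, 12.2857, -11.7143
Numerator Σ_{t=1}^{6}(x_t−x̄)(x_{t+1}−x̄) = -30.5102
Denominator Σ(x_t−x̄)² = 773.4286
r_1 = -30.5102 / 773.4286 = -0.039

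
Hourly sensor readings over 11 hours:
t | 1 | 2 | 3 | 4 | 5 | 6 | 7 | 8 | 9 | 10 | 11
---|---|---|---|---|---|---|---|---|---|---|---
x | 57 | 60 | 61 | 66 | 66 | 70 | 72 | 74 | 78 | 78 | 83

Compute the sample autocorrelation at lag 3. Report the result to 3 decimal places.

0.193

Mean x̄ = (57 + 60 + 61 + 66 + 66 + 70 + 72 + 74 + 78 + 78 + 83)/11 = 69.5455
Numerator Σ_{t=1}^{8}(x_t−x̄)(x_{t+3}−x̄) = 134.4711
Denominator Σ(x_t−x̄)² = 696.7273
r_3 = 134.4711 / 696.7273 = 0.193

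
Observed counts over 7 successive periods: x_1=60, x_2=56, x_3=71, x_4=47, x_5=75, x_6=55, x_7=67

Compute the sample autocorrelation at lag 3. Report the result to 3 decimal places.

Mean x̄ = (60 + 56 + 71 + 47 + 75 + 55 + 67)/7 = 61.5714
Σ(x_t−x̄)(x_{t+3}−x̄) = (22.8980) + (-74.8163) + (-61.9592) + (-79.1020) = -192.9796
Denominator Σ(x_t−x̄)² = 587.7143
r_3 = -192.9796 / 587.7143 = -0.328

-0.328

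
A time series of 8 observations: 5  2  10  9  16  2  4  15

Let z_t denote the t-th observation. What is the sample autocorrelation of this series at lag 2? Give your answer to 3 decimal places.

-0.351

Mean z̄ = (5 + 2 + 10 + 9 + 16 + 2 + 4 + 15)/8 = 7.8750
Deviations from mean: -2.8750, -5.8750, 2.1250, 1.1250, 8.1250, -5.8750, -3.8750, 7.1250
Numerator Σ_{t=1}^{6}(z_t−z̄)(z_{t+2}−z̄) = -75.4063
Denominator Σ(z_t−z̄)² = 214.8750
r_2 = -75.4063 / 214.8750 = -0.351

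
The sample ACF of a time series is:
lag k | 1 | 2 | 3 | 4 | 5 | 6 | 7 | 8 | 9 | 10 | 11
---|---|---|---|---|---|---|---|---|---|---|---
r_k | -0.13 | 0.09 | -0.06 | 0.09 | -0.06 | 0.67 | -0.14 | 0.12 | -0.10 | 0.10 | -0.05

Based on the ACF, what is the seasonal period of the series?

The largest autocorrelation is r_6 = 0.67; the remaining lags stay at or below 0.12.
The dominant spike at lag 6 indicates a seasonal period of 6.

6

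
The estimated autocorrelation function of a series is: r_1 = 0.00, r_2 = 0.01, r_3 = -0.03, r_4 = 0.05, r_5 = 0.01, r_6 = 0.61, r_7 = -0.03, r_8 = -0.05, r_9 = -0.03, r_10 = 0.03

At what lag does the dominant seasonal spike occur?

6

The largest autocorrelation is r_6 = 0.61; the remaining lags stay at or below 0.05.
The dominant spike at lag 6 indicates a seasonal period of 6.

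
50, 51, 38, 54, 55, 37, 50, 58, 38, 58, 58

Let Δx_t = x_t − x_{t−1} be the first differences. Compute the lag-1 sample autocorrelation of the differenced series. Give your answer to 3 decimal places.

-0.517

First differences Δx: 1, -13, 16, 1, -18, 13, 8, -20, 20, 0
Mean of differences = 0.8000
Numerator Σ(Δx_t−Δx̄)(Δx_{t+1}−Δx̄) = -919.2400
Denominator Σ(Δx_t−Δx̄)² = 1777.6000
r_1(Δx) = -919.2400 / 1777.6000 = -0.517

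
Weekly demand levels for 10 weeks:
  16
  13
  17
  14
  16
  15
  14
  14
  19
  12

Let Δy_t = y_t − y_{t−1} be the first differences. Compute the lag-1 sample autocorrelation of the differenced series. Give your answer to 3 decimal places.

First differences Δy: -3, 4, -3, 2, -1, -1, 0, 5, -7
Mean of differences = -0.4444
Numerator Σ(Δy_t−Δȳ)(Δy_{t+1}−Δȳ) = -63.5309
Denominator Σ(Δy_t−Δȳ)² = 112.2222
r_1(Δy) = -63.5309 / 112.2222 = -0.566

-0.566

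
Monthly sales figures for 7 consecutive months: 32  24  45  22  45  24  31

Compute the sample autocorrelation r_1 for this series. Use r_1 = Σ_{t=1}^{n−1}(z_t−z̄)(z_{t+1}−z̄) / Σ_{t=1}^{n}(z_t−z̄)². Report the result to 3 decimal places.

Mean z̄ = (32 + 24 + 45 + 22 + 45 + 24 + 31)/7 = 31.8571
Deviations from mean: 0.1429, -7.8571, 13.1429, -9.8571, 13.1429, -7.8571, -0.8571
Σ(z_t−z̄)(z_{t+1}−z̄) = (-1.1224) + (-103.2653) + (-129.5510) + (-129.5510) + (-103.2653) + (6.7347) = -460.0204
Denominator Σ(z_t−z̄)² = 566.8571
r_1 = -460.0204 / 566.8571 = -0.812

-0.812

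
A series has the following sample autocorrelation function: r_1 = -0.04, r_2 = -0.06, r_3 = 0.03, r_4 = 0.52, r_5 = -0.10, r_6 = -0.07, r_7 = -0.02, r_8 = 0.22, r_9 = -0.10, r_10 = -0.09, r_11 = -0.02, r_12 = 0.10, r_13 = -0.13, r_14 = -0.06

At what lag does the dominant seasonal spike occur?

4

The largest autocorrelation is r_4 = 0.52, with a weaker echo at lag 8 (0.22); the remaining lags stay at or below 0.10.
The dominant spike at lag 4 indicates a seasonal period of 4.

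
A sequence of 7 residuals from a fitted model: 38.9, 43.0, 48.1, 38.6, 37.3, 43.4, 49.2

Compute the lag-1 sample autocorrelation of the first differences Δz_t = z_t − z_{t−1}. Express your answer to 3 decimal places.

First differences Δz: 4.1, 5.1, -9.5, -1.3, 6.1, 5.8
Mean of differences = 1.7167
Numerator Σ(Δz_t−Δz̄)(Δz_{t+1}−Δz̄) = 8.6264
Denominator Σ(Δz_t−Δz̄)² = 187.9283
r_1(Δz) = 8.6264 / 187.9283 = 0.046

0.046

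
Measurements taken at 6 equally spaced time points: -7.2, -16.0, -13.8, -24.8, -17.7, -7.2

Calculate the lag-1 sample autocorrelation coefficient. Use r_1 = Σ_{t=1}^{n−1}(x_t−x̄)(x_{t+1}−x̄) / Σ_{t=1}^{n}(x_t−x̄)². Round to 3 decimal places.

-0.039

Mean x̄ = (-7.2 − 16.0 − 13.8 − 24.8 − 17.7 − 7.2)/6 = -14.4500
Deviations from mean: 7.2500, -1.5500, 0.6500, -10.3500, -3.2500, 7.2500
Numerator Σ_{t=1}^{5}(x_t−x̄)(x_{t+1}−x̄) = -8.8975
Denominator Σ(x_t−x̄)² = 225.6350
r_1 = -8.8975 / 225.6350 = -0.039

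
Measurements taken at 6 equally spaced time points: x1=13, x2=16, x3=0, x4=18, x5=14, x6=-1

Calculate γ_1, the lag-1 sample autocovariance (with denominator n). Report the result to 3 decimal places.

-22.333

Mean x̄ = (13 + 16 + 0 + 18 + 14 − 1)/6 = 10.0000
Deviations: 3.0000, 6.0000, -10.0000, 8.0000, 4.0000, -11.0000
Σ_{t=1}^{5}(x_t−x̄)(x_{t+1}−x̄) = -134.0000
γ_1 = -134.0000 / 6 = -22.333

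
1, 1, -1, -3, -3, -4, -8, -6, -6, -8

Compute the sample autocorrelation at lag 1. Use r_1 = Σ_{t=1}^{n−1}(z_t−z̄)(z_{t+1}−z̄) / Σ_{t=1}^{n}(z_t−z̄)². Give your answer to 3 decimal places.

Mean z̄ = (1 + 1 − 1 − 3 − 3 − 4 − 8 − 6 − 6 − 8)/10 = -3.7000
Numerator Σ_{t=1}^{9}(z_t−z̄)(z_{t+1}−z̄) = 63.3100
Denominator Σ(z_t−z̄)² = 100.1000
r_1 = 63.3100 / 100.1000 = 0.632

0.632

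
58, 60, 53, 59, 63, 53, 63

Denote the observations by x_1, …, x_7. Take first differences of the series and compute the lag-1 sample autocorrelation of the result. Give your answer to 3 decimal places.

First differences Δx: 2, -7, 6, 4, -10, 10
Mean of differences = 0.8333
Numerator Σ(Δx_t−Δx̄)(Δx_{t+1}−Δx̄) = -166.8611
Denominator Σ(Δx_t−Δx̄)² = 300.8333
r_1(Δx) = -166.8611 / 300.8333 = -0.555

-0.555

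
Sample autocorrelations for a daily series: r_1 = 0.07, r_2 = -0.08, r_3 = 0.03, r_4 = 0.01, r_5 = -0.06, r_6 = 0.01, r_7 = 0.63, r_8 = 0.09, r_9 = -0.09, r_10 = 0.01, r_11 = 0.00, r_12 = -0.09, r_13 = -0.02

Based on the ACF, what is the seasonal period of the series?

The largest autocorrelation is r_7 = 0.63; the remaining lags stay at or below 0.09.
The dominant spike at lag 7 indicates a seasonal period of 7.

7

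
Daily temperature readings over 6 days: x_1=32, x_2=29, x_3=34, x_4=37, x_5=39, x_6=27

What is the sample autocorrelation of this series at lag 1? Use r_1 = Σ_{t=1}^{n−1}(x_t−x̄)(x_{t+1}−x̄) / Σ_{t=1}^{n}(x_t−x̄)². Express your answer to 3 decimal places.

-0.075

Mean x̄ = (32 + 29 + 34 + 37 + 39 + 27)/6 = 33.0000
Deviations from mean: -1.0000, -4.0000, 1.0000, 4.0000, 6.0000, -6.0000
Σ(x_t−x̄)(x_{t+1}−x̄) = (4.0000) + (-4.0000) + (4.0000) + (24.0000) + (-36.0000) = -8.0000
Denominator Σ(x_t−x̄)² = 106.0000
r_1 = -8.0000 / 106.0000 = -0.075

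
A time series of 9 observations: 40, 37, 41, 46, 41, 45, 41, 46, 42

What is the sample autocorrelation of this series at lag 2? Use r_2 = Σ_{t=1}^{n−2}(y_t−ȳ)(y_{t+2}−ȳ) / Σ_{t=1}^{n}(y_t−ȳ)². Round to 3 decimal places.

Mean ȳ = (40 + 37 + 41 + 46 + 41 + 45 + 41 + 46 + 42)/9 = 42.1111
Numerator Σ_{t=1}^{7}(y_t−ȳ)(y_{t+2}−ȳ) = 7.5309
Denominator Σ(y_t−ȳ)² = 72.8889
r_2 = 7.5309 / 72.8889 = 0.103

0.103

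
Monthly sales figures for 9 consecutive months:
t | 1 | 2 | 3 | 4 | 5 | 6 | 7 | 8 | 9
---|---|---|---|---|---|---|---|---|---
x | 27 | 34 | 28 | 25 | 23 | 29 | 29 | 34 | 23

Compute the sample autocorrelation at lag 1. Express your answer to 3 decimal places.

Mean x̄ = (27 + 34 + 28 + 25 + 23 + 29 + 29 + 34 + 23)/9 = 28.0000
Numerator Σ_{t=1}^{8}(x_t−x̄)(x_{t+1}−x̄) = -19.0000
Denominator Σ(x_t−x̄)² = 134.0000
r_1 = -19.0000 / 134.0000 = -0.142

-0.142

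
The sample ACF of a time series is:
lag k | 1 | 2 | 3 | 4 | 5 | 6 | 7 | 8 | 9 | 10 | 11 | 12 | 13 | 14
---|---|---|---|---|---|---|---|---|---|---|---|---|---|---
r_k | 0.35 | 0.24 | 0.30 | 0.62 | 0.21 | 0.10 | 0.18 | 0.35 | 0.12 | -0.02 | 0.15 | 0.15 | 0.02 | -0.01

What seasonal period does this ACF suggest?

4

The largest autocorrelation is r_4 = 0.62; the remaining lags stay at or below 0.35. The elevated value at lag 1 (0.35), dropping to 0.24 at lag 2, reflects decaying short-term dependence rather than seasonality.
The dominant spike at lag 4 indicates a seasonal period of 4.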